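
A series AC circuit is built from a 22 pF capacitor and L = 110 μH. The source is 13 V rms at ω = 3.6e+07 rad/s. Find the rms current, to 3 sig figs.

X_L = ωL = 3960 Ω
X_C = 1/(ωC) = 1260 Ω
Net reactance X = X_L − X_C = 2700 Ω
Z = j2700 Ω
|Z| = √(0² + 2700²) = 2700 Ω
I = V/|Z| = 13/2700 = 4.82 mA

4.82 mA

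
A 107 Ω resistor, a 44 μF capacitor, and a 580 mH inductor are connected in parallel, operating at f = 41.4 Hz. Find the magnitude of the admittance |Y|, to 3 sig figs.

ω = 2πf = 260.1 rad/s
X_L = ωL = 151 Ω
X_C = 1/(ωC) = 87.4 Ω
Parallel: admittances add. Y = 1/R + 1/(jωL) + jωC
Y = (0.00935 + j0.00482) S
|Y| = 0.0105 S → |Z| = 1/|Y| = 95.1 Ω, ∠Z = −∠Y = -27.3°

10.5 mS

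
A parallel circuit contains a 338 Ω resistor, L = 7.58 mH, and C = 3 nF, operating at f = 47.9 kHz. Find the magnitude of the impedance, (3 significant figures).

334 Ω

ω = 2πf = 301000 rad/s
X_L = ωL = 2280 Ω
X_C = 1/(ωC) = 1110 Ω
Parallel: admittances add. Y = 1/R + 1/(jωL) + jωC
Y = (0.00296 + j0.000465) S
|Y| = 0.00299 S → |Z| = 1/|Y| = 334 Ω, ∠Z = −∠Y = -8.92°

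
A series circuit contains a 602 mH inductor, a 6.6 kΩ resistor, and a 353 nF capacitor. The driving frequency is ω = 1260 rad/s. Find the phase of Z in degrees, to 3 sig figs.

X_L = ωL = 759 Ω
X_C = 1/(ωC) = 2250 Ω
Net reactance X = X_L − X_C = -1490 Ω
Z = 6600 − j1490 Ω
|Z| = √(6600² + 1490²) = 6770 Ω
∠Z = arctan(-1490/6600) = -12.7°

-12.7°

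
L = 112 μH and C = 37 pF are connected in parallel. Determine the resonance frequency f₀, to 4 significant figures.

ω₀ = 1/√(LC) = 1/√(0.000112 × 3.7e-11) = 1.553e+07 rad/s
f₀ = ω₀/(2π) = 2.472 MHz

2.472 MHz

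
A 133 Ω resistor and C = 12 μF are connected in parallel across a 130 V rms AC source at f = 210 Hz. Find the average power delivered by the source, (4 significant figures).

ω = 2πf = 1319 rad/s
X_C = 1/(ωC) = 63.16 Ω
Parallel: admittances add. Y = 1/R + jωC
Y = (0.007519 + j0.01583) S
|Y| = 0.01753 S → |Z| = 1/|Y| = 57.05 Ω, ∠Z = −∠Y = -64.60°
I = V/|Z| = 2.279 A
P = VI cos φ = 130 × 2.279 × cos(-64.60°) = 127.1 W

127.1 W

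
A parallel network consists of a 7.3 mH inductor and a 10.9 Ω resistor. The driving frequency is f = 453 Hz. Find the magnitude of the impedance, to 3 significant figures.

ω = 2πf = 2846 rad/s
X_L = ωL = 20.8 Ω
Parallel: admittances add. Y = 1/R + 1/(jωL)
Y = (0.0917 − j0.0481) S
|Y| = 0.104 S → |Z| = 1/|Y| = 9.65 Ω, ∠Z = −∠Y = 27.7°

9.65 Ω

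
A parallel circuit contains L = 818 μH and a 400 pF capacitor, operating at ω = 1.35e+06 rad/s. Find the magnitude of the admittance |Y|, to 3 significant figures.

366 μS

X_L = ωL = 1100 Ω
X_C = 1/(ωC) = 1850 Ω
Parallel: admittances add. Y = 1/(jωL) + jωC
Y = (0 − j0.000366) S
|Y| = 0.000366 S → |Z| = 1/|Y| = 2740 Ω, ∠Z = −∠Y = 90.0°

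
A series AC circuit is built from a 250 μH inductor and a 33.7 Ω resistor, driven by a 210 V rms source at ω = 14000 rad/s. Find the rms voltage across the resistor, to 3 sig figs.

X_L = ωL = 3.50 Ω
Z = 33.7 + j3.50 Ω
|Z| = √(33.7² + 3.50²) = 33.9 Ω
I = V/|Z| = 6.20 A
V_R = I·|Z_R| = 6.20 × 33.7 = 209 V

209 V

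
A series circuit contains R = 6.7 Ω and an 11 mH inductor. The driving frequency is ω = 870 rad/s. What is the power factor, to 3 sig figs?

0.574

X_L = ωL = 9.57 Ω
Z = 6.70 + j9.57 Ω
|Z| = √(6.70² + 9.57²) = 11.7 Ω
∠Z = arctan(9.57/6.70) = 55.0°
cos φ = cos(55.0°) = 0.574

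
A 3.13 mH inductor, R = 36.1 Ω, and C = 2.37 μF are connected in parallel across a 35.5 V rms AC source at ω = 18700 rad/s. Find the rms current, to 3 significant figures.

X_L = ωL = 58.5 Ω
X_C = 1/(ωC) = 22.6 Ω
Parallel: admittances add. Y = 1/R + 1/(jωL) + jωC
Y = (0.0277 + j0.0272) S
|Y| = 0.0388 S → |Z| = 1/|Y| = 25.7 Ω, ∠Z = −∠Y = -44.5°
I = V/|Z| = 35.5/25.7 = 1.38 A

1.38 A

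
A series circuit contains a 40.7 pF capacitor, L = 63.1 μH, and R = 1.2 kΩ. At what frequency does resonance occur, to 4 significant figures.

ω₀ = 1/√(LC) = 1/√(6.31e-05 × 4.07e-11) = 1.973e+07 rad/s
f₀ = ω₀/(2π) = 3.141 MHz

3.141 MHz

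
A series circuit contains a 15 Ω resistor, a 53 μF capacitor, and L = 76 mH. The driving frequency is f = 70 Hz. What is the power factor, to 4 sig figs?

0.8455

ω = 2πf = 439.8 rad/s
X_L = ωL = 33.43 Ω
X_C = 1/(ωC) = 42.90 Ω
Net reactance X = X_L − X_C = -9.472 Ω
Z = 15.00 − j9.472 Ω
|Z| = √(15.00² + 9.472²) = 17.74 Ω
∠Z = arctan(-9.472/15.00) = -32.27°
cos φ = cos(-32.27°) = 0.8455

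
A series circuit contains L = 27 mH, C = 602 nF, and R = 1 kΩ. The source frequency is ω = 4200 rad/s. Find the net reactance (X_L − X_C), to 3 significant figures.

X_L = ωL = 113 Ω
X_C = 1/(ωC) = 396 Ω
X = 113 − 396 = -282 Ω

-282 Ω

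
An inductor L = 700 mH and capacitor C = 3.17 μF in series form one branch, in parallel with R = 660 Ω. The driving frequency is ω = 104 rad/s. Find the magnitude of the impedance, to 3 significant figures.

X_L = ωL = 72.8 Ω
X_C = 1/(ωC) = 3030 Ω
Branch 1: Z₁ = R = 660 Ω
Branch 2 (series LC): Z₂ = j(X_L − X_C) = −j2960 Ω
Parallel: Z = Z₁Z₂/(Z₁+Z₂), |Z| = 644 Ω, ∠Z = -12.6°

644 Ω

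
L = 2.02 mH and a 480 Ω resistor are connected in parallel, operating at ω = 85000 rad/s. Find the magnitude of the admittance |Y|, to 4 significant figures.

X_L = ωL = 171.7 Ω
Parallel: admittances add. Y = 1/R + 1/(jωL)
Y = (0.002083 − j0.005824) S
|Y| = 0.006186 S → |Z| = 1/|Y| = 161.7 Ω, ∠Z = −∠Y = 70.32°

6.186 mS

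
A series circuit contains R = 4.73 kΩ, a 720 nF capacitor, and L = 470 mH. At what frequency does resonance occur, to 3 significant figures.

274 Hz

ω₀ = 1/√(LC) = 1/√(0.47 × 7.2e-07) = 1719 rad/s
f₀ = ω₀/(2π) = 274 Hz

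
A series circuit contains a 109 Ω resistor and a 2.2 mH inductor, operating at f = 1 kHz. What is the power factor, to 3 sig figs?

ω = 2πf = 6283 rad/s
X_L = ωL = 13.8 Ω
Z = 109 + j13.8 Ω
|Z| = √(109² + 13.8²) = 110 Ω
∠Z = arctan(13.8/109) = 7.23°
cos φ = cos(7.23°) = 0.992

0.992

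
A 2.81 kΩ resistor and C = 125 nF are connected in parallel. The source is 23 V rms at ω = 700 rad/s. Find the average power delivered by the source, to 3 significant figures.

188 mW

X_C = 1/(ωC) = 11400 Ω
Parallel: admittances add. Y = 1/R + jωC
Y = (0.000356 + j8.75e-05) S
|Y| = 0.000366 S → |Z| = 1/|Y| = 2730 Ω, ∠Z = −∠Y = -13.8°
I = V/|Z| = 8.43 mA
P = VI cos φ = 23 × 0.00843 × cos(-13.8°) = 188 mW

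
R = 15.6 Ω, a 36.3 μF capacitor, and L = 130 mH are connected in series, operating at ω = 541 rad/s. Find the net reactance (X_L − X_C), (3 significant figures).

19.4 Ω

X_L = ωL = 70.3 Ω
X_C = 1/(ωC) = 50.9 Ω
X = 70.3 − 50.9 = 19.4 Ω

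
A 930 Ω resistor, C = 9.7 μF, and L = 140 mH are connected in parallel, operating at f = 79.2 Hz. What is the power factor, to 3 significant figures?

ω = 2πf = 497.6 rad/s
X_L = ωL = 69.7 Ω
X_C = 1/(ωC) = 207 Ω
Parallel: admittances add. Y = 1/R + 1/(jωL) + jωC
Y = (0.00108 − j0.00953) S
|Y| = 0.00959 S → |Z| = 1/|Y| = 104 Ω, ∠Z = −∠Y = 83.6°
cos φ = cos(83.6°) = 0.112

0.112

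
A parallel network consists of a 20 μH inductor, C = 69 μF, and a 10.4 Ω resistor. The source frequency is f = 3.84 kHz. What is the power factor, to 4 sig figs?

0.2296

ω = 2πf = 24130 rad/s
X_L = ωL = 0.4825 Ω
X_C = 1/(ωC) = 0.6007 Ω
Parallel: admittances add. Y = 1/R + 1/(jωL) + jωC
Y = (0.09615 − j0.4075) S
|Y| = 0.4187 S → |Z| = 1/|Y| = 2.388 Ω, ∠Z = −∠Y = 76.72°
cos φ = cos(76.72°) = 0.2296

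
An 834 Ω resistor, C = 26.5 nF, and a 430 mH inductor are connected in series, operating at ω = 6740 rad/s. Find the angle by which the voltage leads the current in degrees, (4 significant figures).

X_L = ωL = 2898 Ω
X_C = 1/(ωC) = 5599 Ω
Net reactance X = X_L − X_C = -2701 Ω
Z = 834.0 − j2701 Ω
|Z| = √(834.0² + 2701²) = 2826 Ω
∠Z = arctan(-2701/834.0) = -72.84°

-72.84°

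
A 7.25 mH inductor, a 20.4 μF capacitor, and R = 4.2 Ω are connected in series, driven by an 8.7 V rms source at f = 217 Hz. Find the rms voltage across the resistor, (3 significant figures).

ω = 2πf = 1363 rad/s
X_L = ωL = 9.89 Ω
X_C = 1/(ωC) = 36.0 Ω
Net reactance X = X_L − X_C = -26.1 Ω
Z = 4.20 − j26.1 Ω
|Z| = √(4.20² + 26.1²) = 26.4 Ω
I = V/|Z| = 329 mA
V_R = I·|Z_R| = 0.329 × 4.20 = 1.38 V

1.38 V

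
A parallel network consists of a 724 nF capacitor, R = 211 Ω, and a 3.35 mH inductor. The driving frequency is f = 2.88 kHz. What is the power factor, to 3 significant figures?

ω = 2πf = 18100 rad/s
X_L = ωL = 60.6 Ω
X_C = 1/(ωC) = 76.3 Ω
Parallel: admittances add. Y = 1/R + 1/(jωL) + jωC
Y = (0.00474 − j0.00339) S
|Y| = 0.00583 S → |Z| = 1/|Y| = 172 Ω, ∠Z = −∠Y = 35.6°
cos φ = cos(35.6°) = 0.813

0.813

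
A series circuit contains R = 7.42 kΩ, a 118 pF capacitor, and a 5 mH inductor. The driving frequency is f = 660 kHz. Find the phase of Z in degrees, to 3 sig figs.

68.3°

ω = 2πf = 4.147e+06 rad/s
X_L = ωL = 20700 Ω
X_C = 1/(ωC) = 2040 Ω
Net reactance X = X_L − X_C = 18700 Ω
Z = 7420 + j18700 Ω
|Z| = √(7420² + 18700²) = 20100 Ω
∠Z = arctan(18700/7420) = 68.3°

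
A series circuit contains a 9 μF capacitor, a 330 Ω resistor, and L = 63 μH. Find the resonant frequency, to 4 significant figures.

6.684 kHz

ω₀ = 1/√(LC) = 1/√(6.3e-05 × 9e-06) = 42000 rad/s
f₀ = ω₀/(2π) = 6.684 kHz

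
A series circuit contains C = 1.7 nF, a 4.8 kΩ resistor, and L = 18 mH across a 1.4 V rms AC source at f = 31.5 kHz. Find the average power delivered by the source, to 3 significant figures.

402 μW

ω = 2πf = 197900 rad/s
X_L = ωL = 3560 Ω
X_C = 1/(ωC) = 2970 Ω
Net reactance X = X_L − X_C = 590 Ω
Z = 4800 + j590 Ω
|Z| = √(4800² + 590²) = 4840 Ω
∠Z = arctan(590/4800) = 7.01°
I = V/|Z| = 289 μA
P = VI cos φ = 1.4 × 0.000289 × cos(7.01°) = 402 μW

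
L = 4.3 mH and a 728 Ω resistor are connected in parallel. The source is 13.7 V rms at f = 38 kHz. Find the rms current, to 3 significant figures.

ω = 2πf = 238800 rad/s
X_L = ωL = 1030 Ω
Parallel: admittances add. Y = 1/R + 1/(jωL)
Y = (0.00137 − j0.000974) S
|Y| = 0.00168 S → |Z| = 1/|Y| = 594 Ω, ∠Z = −∠Y = 35.3°
I = V/|Z| = 13.7/594 = 23.1 mA

23.1 mA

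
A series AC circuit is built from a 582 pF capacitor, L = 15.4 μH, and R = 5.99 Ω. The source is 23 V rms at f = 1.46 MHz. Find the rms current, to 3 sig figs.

495 mA

ω = 2πf = 9.173e+06 rad/s
X_L = ωL = 141 Ω
X_C = 1/(ωC) = 187 Ω
Net reactance X = X_L − X_C = -46.0 Ω
Z = 5.99 − j46.0 Ω
|Z| = √(5.99² + 46.0²) = 46.4 Ω
I = V/|Z| = 23/46.4 = 495 mA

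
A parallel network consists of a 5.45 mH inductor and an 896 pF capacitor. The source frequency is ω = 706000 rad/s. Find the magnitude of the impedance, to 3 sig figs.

2680 Ω

X_L = ωL = 3850 Ω
X_C = 1/(ωC) = 1580 Ω
Parallel: admittances add. Y = 1/(jωL) + jωC
Y = (0 + j0.000373) S
|Y| = 0.000373 S → |Z| = 1/|Y| = 2680 Ω, ∠Z = −∠Y = -90.0°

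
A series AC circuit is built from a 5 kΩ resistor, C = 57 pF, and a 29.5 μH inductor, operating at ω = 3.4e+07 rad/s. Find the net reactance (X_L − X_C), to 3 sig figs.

X_L = ωL = 1000 Ω
X_C = 1/(ωC) = 516 Ω
X = 1000 − 516 = 487 Ω

487 Ω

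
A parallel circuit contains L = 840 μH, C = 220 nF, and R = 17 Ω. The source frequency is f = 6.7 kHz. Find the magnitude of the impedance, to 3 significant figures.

ω = 2πf = 42100 rad/s
X_L = ωL = 35.4 Ω
X_C = 1/(ωC) = 108 Ω
Parallel: admittances add. Y = 1/R + 1/(jωL) + jωC
Y = (0.0588 − j0.0190) S
|Y| = 0.0618 S → |Z| = 1/|Y| = 16.2 Ω, ∠Z = −∠Y = 17.9°

16.2 Ω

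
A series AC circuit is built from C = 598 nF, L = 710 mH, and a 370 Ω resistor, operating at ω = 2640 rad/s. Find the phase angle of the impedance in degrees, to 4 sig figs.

73.40°

X_L = ωL = 1874 Ω
X_C = 1/(ωC) = 633.4 Ω
Net reactance X = X_L − X_C = 1241 Ω
Z = 370.0 + j1241 Ω
|Z| = √(370.0² + 1241²) = 1295 Ω
∠Z = arctan(1241/370.0) = 73.40°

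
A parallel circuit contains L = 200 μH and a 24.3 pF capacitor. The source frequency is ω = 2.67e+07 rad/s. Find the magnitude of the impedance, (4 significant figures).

X_L = ωL = 5340 Ω
X_C = 1/(ωC) = 1541 Ω
Parallel: admittances add. Y = 1/(jωL) + jωC
Y = (0 + j0.0004615) S
|Y| = 0.0004615 S → |Z| = 1/|Y| = 2167 Ω, ∠Z = −∠Y = -90.00°

2167 Ω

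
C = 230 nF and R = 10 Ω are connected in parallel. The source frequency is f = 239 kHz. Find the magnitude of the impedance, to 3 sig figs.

2.78 Ω

ω = 2πf = 1.502e+06 rad/s
X_C = 1/(ωC) = 2.90 Ω
Parallel: admittances add. Y = 1/R + jωC
Y = (0.100 + j0.345) S
|Y| = 0.360 S → |Z| = 1/|Y| = 2.78 Ω, ∠Z = −∠Y = -73.9°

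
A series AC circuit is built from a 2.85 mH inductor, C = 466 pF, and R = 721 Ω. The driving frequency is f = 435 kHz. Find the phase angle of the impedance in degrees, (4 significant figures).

ω = 2πf = 2.733e+06 rad/s
X_L = ωL = 7790 Ω
X_C = 1/(ωC) = 785.1 Ω
Net reactance X = X_L − X_C = 7004 Ω
Z = 721.0 + j7004 Ω
|Z| = √(721.0² + 7004²) = 7041 Ω
∠Z = arctan(7004/721.0) = 84.12°

84.12°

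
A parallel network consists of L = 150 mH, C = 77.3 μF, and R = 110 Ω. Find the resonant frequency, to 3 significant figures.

ω₀ = 1/√(LC) = 1/√(0.15 × 7.73e-05) = 293.7 rad/s
f₀ = ω₀/(2π) = 46.7 Hz

46.7 Hz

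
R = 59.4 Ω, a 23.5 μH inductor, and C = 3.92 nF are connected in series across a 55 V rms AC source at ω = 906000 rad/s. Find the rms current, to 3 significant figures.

206 mA

X_L = ωL = 21.3 Ω
X_C = 1/(ωC) = 282 Ω
Net reactance X = X_L − X_C = -260 Ω
Z = 59.4 − j260 Ω
|Z| = √(59.4² + 260²) = 267 Ω
I = V/|Z| = 55/267 = 206 mA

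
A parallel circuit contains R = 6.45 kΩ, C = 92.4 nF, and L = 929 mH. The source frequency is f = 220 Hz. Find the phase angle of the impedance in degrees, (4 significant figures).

76.60°

ω = 2πf = 1382 rad/s
X_L = ωL = 1284 Ω
X_C = 1/(ωC) = 7829 Ω
Parallel: admittances add. Y = 1/R + 1/(jωL) + jωC
Y = (0.0001550 − j0.0006510) S
|Y| = 0.0006692 S → |Z| = 1/|Y| = 1494 Ω, ∠Z = −∠Y = 76.60°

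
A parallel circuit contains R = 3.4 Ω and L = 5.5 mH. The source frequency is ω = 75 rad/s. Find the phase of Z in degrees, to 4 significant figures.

X_L = ωL = 0.4125 Ω
Parallel: admittances add. Y = 1/R + 1/(jωL)
Y = (0.2941 − j2.424) S
|Y| = 2.442 S → |Z| = 1/|Y| = 0.4095 Ω, ∠Z = −∠Y = 83.08°

83.08°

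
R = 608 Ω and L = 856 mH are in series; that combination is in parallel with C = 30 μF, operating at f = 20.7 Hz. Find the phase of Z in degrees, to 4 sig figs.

ω = 2πf = 130.1 rad/s
X_L = ωL = 111.3 Ω
X_C = 1/(ωC) = 256.3 Ω
Branch 1 (R+jX_L): Z₁ = 608.0 + j111.3 Ω, |Z₁| = 618.1 Ω
Branch 2 (−jX_C): Z₂ = −j256.3 Ω
Parallel: Z = Z₁Z₂/(Z₁+Z₂), |Z| = 253.4 Ω, ∠Z = -66.21°

-66.21°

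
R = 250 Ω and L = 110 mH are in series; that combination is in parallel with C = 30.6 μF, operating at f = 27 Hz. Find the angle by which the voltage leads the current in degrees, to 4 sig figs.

-50.90°

ω = 2πf = 169.6 rad/s
X_L = ωL = 18.66 Ω
X_C = 1/(ωC) = 192.6 Ω
Branch 1 (R+jX_L): Z₁ = 250.0 + j18.66 Ω, |Z₁| = 250.7 Ω
Branch 2 (−jX_C): Z₂ = −j192.6 Ω
Parallel: Z = Z₁Z₂/(Z₁+Z₂), |Z| = 158.6 Ω, ∠Z = -50.90°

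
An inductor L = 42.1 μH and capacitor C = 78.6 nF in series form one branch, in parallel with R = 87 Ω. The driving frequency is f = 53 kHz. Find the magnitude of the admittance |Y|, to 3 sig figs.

42.9 mS

ω = 2πf = 333000 rad/s
X_L = ωL = 14.0 Ω
X_C = 1/(ωC) = 38.2 Ω
Branch 1: Z₁ = R = 87.0 Ω
Branch 2 (series LC): Z₂ = j(X_L − X_C) = −j24.2 Ω
Parallel: Z = Z₁Z₂/(Z₁+Z₂), |Z| = 23.3 Ω, ∠Z = -74.5°
|Y| = 1/|Z| = 42.9 mS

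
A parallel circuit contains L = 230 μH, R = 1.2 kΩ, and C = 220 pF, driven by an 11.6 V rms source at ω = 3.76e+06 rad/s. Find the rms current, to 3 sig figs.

X_L = ωL = 865 Ω
X_C = 1/(ωC) = 1210 Ω
Parallel: admittances add. Y = 1/R + 1/(jωL) + jωC
Y = (0.000833 − j0.000329) S
|Y| = 0.000896 S → |Z| = 1/|Y| = 1120 Ω, ∠Z = −∠Y = 21.6°
I = V/|Z| = 11.6/1120 = 10.4 mA

10.4 mA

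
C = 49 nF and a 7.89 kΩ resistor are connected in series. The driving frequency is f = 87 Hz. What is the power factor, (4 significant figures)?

0.2068

ω = 2πf = 546.6 rad/s
X_C = 1/(ωC) = 37330 Ω
Z = 7890 − j37330 Ω
|Z| = √(7890² + 37330²) = 38160 Ω
∠Z = arctan(-37330/7890) = -78.07°
cos φ = cos(-78.07°) = 0.2068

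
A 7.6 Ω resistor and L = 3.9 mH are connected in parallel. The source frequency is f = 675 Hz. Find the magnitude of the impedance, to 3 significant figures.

6.91 Ω

ω = 2πf = 4241 rad/s
X_L = ωL = 16.5 Ω
Parallel: admittances add. Y = 1/R + 1/(jωL)
Y = (0.132 − j0.0605) S
|Y| = 0.145 S → |Z| = 1/|Y| = 6.91 Ω, ∠Z = −∠Y = 24.7°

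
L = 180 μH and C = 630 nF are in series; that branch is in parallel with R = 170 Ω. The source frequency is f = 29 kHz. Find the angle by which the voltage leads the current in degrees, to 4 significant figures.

81.94°

ω = 2πf = 182200 rad/s
X_L = ωL = 32.80 Ω
X_C = 1/(ωC) = 8.711 Ω
Branch 1: Z₁ = R = 170.0 Ω
Branch 2 (series LC): Z₂ = j(X_L − X_C) = j24.09 Ω
Parallel: Z = Z₁Z₂/(Z₁+Z₂), |Z| = 23.85 Ω, ∠Z = 81.94°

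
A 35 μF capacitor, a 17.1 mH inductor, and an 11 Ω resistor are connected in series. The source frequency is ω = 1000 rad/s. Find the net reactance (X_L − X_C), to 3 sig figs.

X_L = ωL = 17.1 Ω
X_C = 1/(ωC) = 28.6 Ω
X = 17.1 − 28.6 = -11.5 Ω

-11.5 Ω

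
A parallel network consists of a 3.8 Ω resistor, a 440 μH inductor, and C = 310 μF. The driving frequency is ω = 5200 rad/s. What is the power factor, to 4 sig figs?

X_L = ωL = 2.288 Ω
X_C = 1/(ωC) = 0.6203 Ω
Parallel: admittances add. Y = 1/R + 1/(jωL) + jωC
Y = (0.2632 + j1.175) S
|Y| = 1.204 S → |Z| = 1/|Y| = 0.8305 Ω, ∠Z = −∠Y = -77.38°
cos φ = cos(-77.38°) = 0.2186

0.2186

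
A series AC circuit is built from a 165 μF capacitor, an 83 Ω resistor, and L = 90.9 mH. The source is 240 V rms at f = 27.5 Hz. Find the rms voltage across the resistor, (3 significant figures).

234 V

ω = 2πf = 172.8 rad/s
X_L = ωL = 15.7 Ω
X_C = 1/(ωC) = 35.1 Ω
Net reactance X = X_L − X_C = -19.4 Ω
Z = 83.0 − j19.4 Ω
|Z| = √(83.0² + 19.4²) = 85.2 Ω
I = V/|Z| = 2.82 A
V_R = I·|Z_R| = 2.82 × 83.0 = 234 V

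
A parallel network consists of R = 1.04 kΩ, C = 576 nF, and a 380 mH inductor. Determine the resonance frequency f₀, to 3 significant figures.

ω₀ = 1/√(LC) = 1/√(0.38 × 5.76e-07) = 2137 rad/s
f₀ = ω₀/(2π) = 340 Hz

340 Hz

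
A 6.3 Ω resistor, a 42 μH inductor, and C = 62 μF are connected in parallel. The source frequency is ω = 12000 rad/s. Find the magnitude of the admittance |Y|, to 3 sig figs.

1.25 S

X_L = ωL = 0.504 Ω
X_C = 1/(ωC) = 1.34 Ω
Parallel: admittances add. Y = 1/R + 1/(jωL) + jωC
Y = (0.159 − j1.24) S
|Y| = 1.25 S → |Z| = 1/|Y| = 0.800 Ω, ∠Z = −∠Y = 82.7°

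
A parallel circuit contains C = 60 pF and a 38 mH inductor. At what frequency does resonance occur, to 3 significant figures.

105 kHz

ω₀ = 1/√(LC) = 1/√(0.038 × 6e-11) = 662300 rad/s
f₀ = ω₀/(2π) = 105 kHz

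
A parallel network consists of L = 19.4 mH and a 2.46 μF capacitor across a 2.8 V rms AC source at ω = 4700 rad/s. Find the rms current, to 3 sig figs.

X_L = ωL = 91.2 Ω
X_C = 1/(ωC) = 86.5 Ω
Parallel: admittances add. Y = 1/(jωL) + jωC
Y = (0 + j0.000595) S
|Y| = 0.000595 S → |Z| = 1/|Y| = 1680 Ω, ∠Z = −∠Y = -90.0°
I = V/|Z| = 2.8/1680 = 1.67 mA

1.67 mA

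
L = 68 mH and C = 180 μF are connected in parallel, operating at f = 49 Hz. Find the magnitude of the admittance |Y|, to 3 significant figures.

7.65 mS

ω = 2πf = 307.9 rad/s
X_L = ωL = 20.9 Ω
X_C = 1/(ωC) = 18.0 Ω
Parallel: admittances add. Y = 1/(jωL) + jωC
Y = (0 + j0.00765) S
|Y| = 0.00765 S → |Z| = 1/|Y| = 131 Ω, ∠Z = −∠Y = -90.0°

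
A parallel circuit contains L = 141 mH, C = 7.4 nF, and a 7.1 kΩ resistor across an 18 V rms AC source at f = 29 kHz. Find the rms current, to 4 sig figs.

23.71 mA

ω = 2πf = 182200 rad/s
X_L = ωL = 25690 Ω
X_C = 1/(ωC) = 741.6 Ω
Parallel: admittances add. Y = 1/R + 1/(jωL) + jωC
Y = (0.0001408 + j0.001309) S
|Y| = 0.001317 S → |Z| = 1/|Y| = 759.3 Ω, ∠Z = −∠Y = -83.86°
I = V/|Z| = 18/759.3 = 23.71 mA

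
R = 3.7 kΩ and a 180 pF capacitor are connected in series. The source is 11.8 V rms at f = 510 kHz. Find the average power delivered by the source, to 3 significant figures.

30.9 mW

ω = 2πf = 3.204e+06 rad/s
X_C = 1/(ωC) = 1730 Ω
Z = 3700 − j1730 Ω
|Z| = √(3700² + 1730²) = 4090 Ω
∠Z = arctan(-1730/3700) = -25.1°
I = V/|Z| = 2.89 mA
P = VI cos φ = 11.8 × 0.00289 × cos(-25.1°) = 30.9 mW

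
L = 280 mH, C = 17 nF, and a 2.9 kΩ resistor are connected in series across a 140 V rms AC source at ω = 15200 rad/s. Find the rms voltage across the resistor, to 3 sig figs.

X_L = ωL = 4260 Ω
X_C = 1/(ωC) = 3870 Ω
Net reactance X = X_L − X_C = 386 Ω
Z = 2900 + j386 Ω
|Z| = √(2900² + 386²) = 2930 Ω
I = V/|Z| = 47.9 mA
V_R = I·|Z_R| = 0.0479 × 2900 = 139 V

139 V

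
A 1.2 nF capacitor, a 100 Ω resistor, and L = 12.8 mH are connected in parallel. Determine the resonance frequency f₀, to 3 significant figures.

ω₀ = 1/√(LC) = 1/√(0.0128 × 1.2e-09) = 255200 rad/s
f₀ = ω₀/(2π) = 40.6 kHz

40.6 kHz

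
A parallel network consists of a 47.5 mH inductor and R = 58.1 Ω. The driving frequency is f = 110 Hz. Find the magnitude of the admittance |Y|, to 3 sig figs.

ω = 2πf = 691.2 rad/s
X_L = ωL = 32.8 Ω
Parallel: admittances add. Y = 1/R + 1/(jωL)
Y = (0.0172 − j0.0305) S
|Y| = 0.0350 S → |Z| = 1/|Y| = 28.6 Ω, ∠Z = −∠Y = 60.5°

35.0 mS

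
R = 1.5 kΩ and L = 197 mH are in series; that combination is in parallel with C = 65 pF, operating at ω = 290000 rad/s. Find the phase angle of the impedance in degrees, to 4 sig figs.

X_L = ωL = 57130 Ω
X_C = 1/(ωC) = 53050 Ω
Branch 1 (R+jX_L): Z₁ = 1500 + j57130 Ω, |Z₁| = 57150 Ω
Branch 2 (−jX_C): Z₂ = −j53050 Ω
Parallel: Z = Z₁Z₂/(Z₁+Z₂), |Z| = 697500 Ω, ∠Z = -71.32°

-71.32°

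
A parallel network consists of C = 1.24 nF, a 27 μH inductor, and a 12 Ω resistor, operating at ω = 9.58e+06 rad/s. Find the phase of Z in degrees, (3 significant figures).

-5.49°

X_L = ωL = 259 Ω
X_C = 1/(ωC) = 84.2 Ω
Parallel: admittances add. Y = 1/R + 1/(jωL) + jωC
Y = (0.0833 + j0.00801) S
|Y| = 0.0837 S → |Z| = 1/|Y| = 11.9 Ω, ∠Z = −∠Y = -5.49°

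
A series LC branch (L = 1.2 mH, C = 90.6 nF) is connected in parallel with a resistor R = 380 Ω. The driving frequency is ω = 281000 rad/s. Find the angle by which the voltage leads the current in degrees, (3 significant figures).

X_L = ωL = 337 Ω
X_C = 1/(ωC) = 39.3 Ω
Branch 1: Z₁ = R = 380 Ω
Branch 2 (series LC): Z₂ = j(X_L − X_C) = j298 Ω
Parallel: Z = Z₁Z₂/(Z₁+Z₂), |Z| = 234 Ω, ∠Z = 51.9°

51.9°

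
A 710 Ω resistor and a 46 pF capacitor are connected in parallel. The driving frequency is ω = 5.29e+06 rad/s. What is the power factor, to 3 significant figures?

X_C = 1/(ωC) = 4110 Ω
Parallel: admittances add. Y = 1/R + jωC
Y = (0.00141 + j0.000243) S
|Y| = 0.00143 S → |Z| = 1/|Y| = 700 Ω, ∠Z = −∠Y = -9.80°
cos φ = cos(-9.80°) = 0.985

0.985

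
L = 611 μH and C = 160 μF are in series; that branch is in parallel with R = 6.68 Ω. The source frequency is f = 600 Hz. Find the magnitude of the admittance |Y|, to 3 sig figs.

1.56 S

ω = 2πf = 3770 rad/s
X_L = ωL = 2.30 Ω
X_C = 1/(ωC) = 1.66 Ω
Branch 1: Z₁ = R = 6.68 Ω
Branch 2 (series LC): Z₂ = j(X_L − X_C) = j0.646 Ω
Parallel: Z = Z₁Z₂/(Z₁+Z₂), |Z| = 0.643 Ω, ∠Z = 84.5°
|Y| = 1/|Z| = 1.56 S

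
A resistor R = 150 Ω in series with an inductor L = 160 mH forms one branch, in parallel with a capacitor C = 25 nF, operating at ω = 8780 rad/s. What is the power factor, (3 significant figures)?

0.153

X_L = ωL = 1400 Ω
X_C = 1/(ωC) = 4560 Ω
Branch 1 (R+jX_L): Z₁ = 150 + j1400 Ω, |Z₁| = 1410 Ω
Branch 2 (−jX_C): Z₂ = −j4560 Ω
Parallel: Z = Z₁Z₂/(Z₁+Z₂), |Z| = 2040 Ω, ∠Z = 81.2°
cos φ = cos(81.2°) = 0.153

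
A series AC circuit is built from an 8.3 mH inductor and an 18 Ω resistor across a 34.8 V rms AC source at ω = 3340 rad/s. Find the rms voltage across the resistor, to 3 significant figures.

X_L = ωL = 27.7 Ω
Z = 18.0 + j27.7 Ω
|Z| = √(18.0² + 27.7²) = 33.1 Ω
I = V/|Z| = 1.05 A
V_R = I·|Z_R| = 1.05 × 18.0 = 19.0 V

19.0 V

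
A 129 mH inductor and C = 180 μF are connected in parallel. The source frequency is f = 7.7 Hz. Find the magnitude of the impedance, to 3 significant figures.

ω = 2πf = 48.38 rad/s
X_L = ωL = 6.24 Ω
X_C = 1/(ωC) = 115 Ω
Parallel: admittances add. Y = 1/(jωL) + jωC
Y = (0 − j0.152) S
|Y| = 0.152 S → |Z| = 1/|Y| = 6.60 Ω, ∠Z = −∠Y = 90.0°

6.60 Ω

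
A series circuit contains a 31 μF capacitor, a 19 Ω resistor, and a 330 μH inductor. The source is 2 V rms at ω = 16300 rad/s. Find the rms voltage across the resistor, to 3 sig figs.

1.97 V

X_L = ωL = 5.38 Ω
X_C = 1/(ωC) = 1.98 Ω
Net reactance X = X_L − X_C = 3.40 Ω
Z = 19.0 + j3.40 Ω
|Z| = √(19.0² + 3.40²) = 19.3 Ω
I = V/|Z| = 104 mA
V_R = I·|Z_R| = 0.104 × 19.0 = 1.97 V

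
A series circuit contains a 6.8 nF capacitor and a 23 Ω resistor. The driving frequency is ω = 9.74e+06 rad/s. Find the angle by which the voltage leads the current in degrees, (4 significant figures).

X_C = 1/(ωC) = 15.10 Ω
Z = 23.00 − j15.10 Ω
|Z| = √(23.00² + 15.10²) = 27.51 Ω
∠Z = arctan(-15.10/23.00) = -33.28°

-33.28°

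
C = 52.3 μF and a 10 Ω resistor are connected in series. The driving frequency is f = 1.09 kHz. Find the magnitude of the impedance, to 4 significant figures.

ω = 2πf = 6849 rad/s
X_C = 1/(ωC) = 2.792 Ω
Z = 10.00 − j2.792 Ω
|Z| = √(10.00² + 2.792²) = 10.38 Ω

10.38 Ω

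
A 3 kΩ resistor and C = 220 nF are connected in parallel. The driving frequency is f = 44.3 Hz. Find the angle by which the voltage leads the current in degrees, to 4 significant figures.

-10.41°

ω = 2πf = 278.3 rad/s
X_C = 1/(ωC) = 16330 Ω
Parallel: admittances add. Y = 1/R + jωC
Y = (0.0003333 + j6.124e-05) S
|Y| = 0.0003389 S → |Z| = 1/|Y| = 2951 Ω, ∠Z = −∠Y = -10.41°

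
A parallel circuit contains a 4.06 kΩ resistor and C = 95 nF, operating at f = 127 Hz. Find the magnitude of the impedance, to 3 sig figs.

ω = 2πf = 798.0 rad/s
X_C = 1/(ωC) = 13200 Ω
Parallel: admittances add. Y = 1/R + jωC
Y = (0.000246 + j7.58e-05) S
|Y| = 0.000258 S → |Z| = 1/|Y| = 3880 Ω, ∠Z = −∠Y = -17.1°

3880 Ω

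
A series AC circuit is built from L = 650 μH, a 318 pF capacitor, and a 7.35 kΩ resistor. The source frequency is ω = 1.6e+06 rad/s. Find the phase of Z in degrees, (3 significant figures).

X_L = ωL = 1040 Ω
X_C = 1/(ωC) = 1970 Ω
Net reactance X = X_L − X_C = -925 Ω
Z = 7350 − j925 Ω
|Z| = √(7350² + 925²) = 7410 Ω
∠Z = arctan(-925/7350) = -7.18°

-7.18°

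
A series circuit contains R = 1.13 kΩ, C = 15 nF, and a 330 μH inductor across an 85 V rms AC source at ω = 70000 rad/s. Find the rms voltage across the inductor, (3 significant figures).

1.34 V

X_L = ωL = 23.1 Ω
X_C = 1/(ωC) = 952 Ω
Net reactance X = X_L − X_C = -929 Ω
Z = 1130 − j929 Ω
|Z| = √(1130² + 929²) = 1460 Ω
I = V/|Z| = 58.1 mA
V_L = I·|Z_L| = 0.0581 × 23.1 = 1.34 V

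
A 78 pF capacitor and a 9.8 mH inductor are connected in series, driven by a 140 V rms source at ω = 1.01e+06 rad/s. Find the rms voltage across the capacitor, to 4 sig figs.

X_L = ωL = 9898 Ω
X_C = 1/(ωC) = 12690 Ω
Net reactance X = X_L − X_C = -2796 Ω
Z = − j2796 Ω
|Z| = √(0² + 2796²) = 2796 Ω
I = V/|Z| = 50.08 mA
V_C = I·|Z_C| = 0.05008 × 12690 = 635.7 V

635.7 V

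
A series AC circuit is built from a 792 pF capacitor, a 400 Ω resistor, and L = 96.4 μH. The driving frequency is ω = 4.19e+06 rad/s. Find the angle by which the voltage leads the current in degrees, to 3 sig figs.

14.4°

X_L = ωL = 404 Ω
X_C = 1/(ωC) = 301 Ω
Net reactance X = X_L − X_C = 103 Ω
Z = 400 + j103 Ω
|Z| = √(400² + 103²) = 413 Ω
∠Z = arctan(103/400) = 14.4°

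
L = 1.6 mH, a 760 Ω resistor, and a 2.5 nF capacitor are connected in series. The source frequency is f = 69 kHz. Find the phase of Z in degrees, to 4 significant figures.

ω = 2πf = 433500 rad/s
X_L = ωL = 693.7 Ω
X_C = 1/(ωC) = 922.6 Ω
Net reactance X = X_L − X_C = -229.0 Ω
Z = 760.0 − j229.0 Ω
|Z| = √(760.0² + 229.0²) = 793.7 Ω
∠Z = arctan(-229.0/760.0) = -16.77°

-16.77°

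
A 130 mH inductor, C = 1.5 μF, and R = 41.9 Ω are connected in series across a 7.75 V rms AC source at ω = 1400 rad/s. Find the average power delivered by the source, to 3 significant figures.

X_L = ωL = 182 Ω
X_C = 1/(ωC) = 476 Ω
Net reactance X = X_L − X_C = -294 Ω
Z = 41.9 − j294 Ω
|Z| = √(41.9² + 294²) = 297 Ω
∠Z = arctan(-294/41.9) = -81.9°
I = V/|Z| = 26.1 mA
P = VI cos φ = 7.75 × 0.0261 × cos(-81.9°) = 28.5 mW

28.5 mW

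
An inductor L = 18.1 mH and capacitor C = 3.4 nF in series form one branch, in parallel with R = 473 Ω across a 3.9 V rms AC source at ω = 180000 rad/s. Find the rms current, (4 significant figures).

8.588 mA

X_L = ωL = 3258 Ω
X_C = 1/(ωC) = 1634 Ω
Branch 1: Z₁ = R = 473.0 Ω
Branch 2 (series LC): Z₂ = j(X_L − X_C) = j1624 Ω
Parallel: Z = Z₁Z₂/(Z₁+Z₂), |Z| = 454.1 Ω, ∠Z = 16.24°
I = V/|Z| = 3.9/454.1 = 8.588 mA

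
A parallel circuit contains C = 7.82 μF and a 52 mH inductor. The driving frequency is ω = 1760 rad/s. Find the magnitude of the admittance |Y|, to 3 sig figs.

X_L = ωL = 91.5 Ω
X_C = 1/(ωC) = 72.7 Ω
Parallel: admittances add. Y = 1/(jωL) + jωC
Y = (0 + j0.00284) S
|Y| = 0.00284 S → |Z| = 1/|Y| = 353 Ω, ∠Z = −∠Y = -90.0°

2.84 mS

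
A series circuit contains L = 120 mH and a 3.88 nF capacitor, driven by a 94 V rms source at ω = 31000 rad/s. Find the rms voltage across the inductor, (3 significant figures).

X_L = ωL = 3720 Ω
X_C = 1/(ωC) = 8310 Ω
Net reactance X = X_L − X_C = -4590 Ω
Z = − j4590 Ω
|Z| = √(0² + 4590²) = 4590 Ω
I = V/|Z| = 20.5 mA
V_L = I·|Z_L| = 0.0205 × 3720 = 76.1 V

76.1 V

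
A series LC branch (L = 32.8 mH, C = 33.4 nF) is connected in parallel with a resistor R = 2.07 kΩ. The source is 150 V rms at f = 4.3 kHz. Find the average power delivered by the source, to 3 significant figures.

10.9 W

ω = 2πf = 27020 rad/s
X_L = ωL = 886 Ω
X_C = 1/(ωC) = 1110 Ω
Branch 1: Z₁ = R = 2070 Ω
Branch 2 (series LC): Z₂ = j(X_L − X_C) = −j222 Ω
Parallel: Z = Z₁Z₂/(Z₁+Z₂), |Z| = 221 Ω, ∠Z = -83.9°
I = V/|Z| = 680 mA
P = VI cos φ = 150 × 0.680 × cos(-83.9°) = 10.9 W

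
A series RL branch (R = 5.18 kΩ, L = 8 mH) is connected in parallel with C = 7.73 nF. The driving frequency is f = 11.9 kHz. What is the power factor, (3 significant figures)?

0.324

ω = 2πf = 74770 rad/s
X_L = ωL = 598 Ω
X_C = 1/(ωC) = 1730 Ω
Branch 1 (R+jX_L): Z₁ = 5180 + j598 Ω, |Z₁| = 5210 Ω
Branch 2 (−jX_C): Z₂ = −j1730 Ω
Parallel: Z = Z₁Z₂/(Z₁+Z₂), |Z| = 1700 Ω, ∠Z = -71.1°
cos φ = cos(-71.1°) = 0.324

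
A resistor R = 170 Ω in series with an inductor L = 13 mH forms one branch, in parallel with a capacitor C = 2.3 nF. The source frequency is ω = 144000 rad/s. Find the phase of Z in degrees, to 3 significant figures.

76.4°

X_L = ωL = 1870 Ω
X_C = 1/(ωC) = 3020 Ω
Branch 1 (R+jX_L): Z₁ = 170 + j1870 Ω, |Z₁| = 1880 Ω
Branch 2 (−jX_C): Z₂ = −j3020 Ω
Parallel: Z = Z₁Z₂/(Z₁+Z₂), |Z| = 4890 Ω, ∠Z = 76.4°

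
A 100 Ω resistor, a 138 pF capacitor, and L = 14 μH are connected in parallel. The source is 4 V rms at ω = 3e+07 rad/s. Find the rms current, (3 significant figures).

40.6 mA

X_L = ωL = 420 Ω
X_C = 1/(ωC) = 242 Ω
Parallel: admittances add. Y = 1/R + 1/(jωL) + jωC
Y = (0.0100 + j0.00176) S
|Y| = 0.0102 S → |Z| = 1/|Y| = 98.5 Ω, ∠Z = −∠Y = -9.98°
I = V/|Z| = 4/98.5 = 40.6 mA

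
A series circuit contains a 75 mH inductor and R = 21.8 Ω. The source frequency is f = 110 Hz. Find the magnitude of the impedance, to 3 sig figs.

56.2 Ω

ω = 2πf = 691.2 rad/s
X_L = ωL = 51.8 Ω
Z = 21.8 + j51.8 Ω
|Z| = √(21.8² + 51.8²) = 56.2 Ω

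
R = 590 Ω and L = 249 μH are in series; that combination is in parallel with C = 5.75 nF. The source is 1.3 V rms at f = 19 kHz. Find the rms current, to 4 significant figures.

ω = 2πf = 119400 rad/s
X_L = ωL = 29.73 Ω
X_C = 1/(ωC) = 1457 Ω
Branch 1 (R+jX_L): Z₁ = 590.0 + j29.73 Ω, |Z₁| = 590.7 Ω
Branch 2 (−jX_C): Z₂ = −j1457 Ω
Parallel: Z = Z₁Z₂/(Z₁+Z₂), |Z| = 557.3 Ω, ∠Z = -19.58°
I = V/|Z| = 1.3/557.3 = 2.333 mA

2.333 mA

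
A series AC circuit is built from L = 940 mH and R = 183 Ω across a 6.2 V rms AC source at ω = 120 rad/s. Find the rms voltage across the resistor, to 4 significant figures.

X_L = ωL = 112.8 Ω
Z = 183.0 + j112.8 Ω
|Z| = √(183.0² + 112.8²) = 215.0 Ω
I = V/|Z| = 28.84 mA
V_R = I·|Z_R| = 0.02884 × 183.0 = 5.278 V

5.278 V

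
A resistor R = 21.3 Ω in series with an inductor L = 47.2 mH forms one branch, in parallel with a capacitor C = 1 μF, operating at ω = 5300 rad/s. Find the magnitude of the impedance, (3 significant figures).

X_L = ωL = 250 Ω
X_C = 1/(ωC) = 189 Ω
Branch 1 (R+jX_L): Z₁ = 21.3 + j250 Ω, |Z₁| = 251 Ω
Branch 2 (−jX_C): Z₂ = −j189 Ω
Parallel: Z = Z₁Z₂/(Z₁+Z₂), |Z| = 728 Ω, ∠Z = -75.8°

728 Ω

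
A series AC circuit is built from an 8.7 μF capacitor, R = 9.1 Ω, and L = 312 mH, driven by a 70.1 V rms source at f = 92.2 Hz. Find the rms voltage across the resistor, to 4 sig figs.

ω = 2πf = 579.3 rad/s
X_L = ωL = 180.7 Ω
X_C = 1/(ωC) = 198.4 Ω
Net reactance X = X_L − X_C = -17.67 Ω
Z = 9.100 − j17.67 Ω
|Z| = √(9.100² + 17.67²) = 19.87 Ω
I = V/|Z| = 3.527 A
V_R = I·|Z_R| = 3.527 × 9.100 = 32.10 V

32.10 V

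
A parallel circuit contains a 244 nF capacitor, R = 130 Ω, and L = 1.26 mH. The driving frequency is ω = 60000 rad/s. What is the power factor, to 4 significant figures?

0.9836

X_L = ωL = 75.60 Ω
X_C = 1/(ωC) = 68.31 Ω
Parallel: admittances add. Y = 1/R + 1/(jωL) + jωC
Y = (0.007692 + j0.001412) S
|Y| = 0.007821 S → |Z| = 1/|Y| = 127.9 Ω, ∠Z = −∠Y = -10.40°
cos φ = cos(-10.40°) = 0.9836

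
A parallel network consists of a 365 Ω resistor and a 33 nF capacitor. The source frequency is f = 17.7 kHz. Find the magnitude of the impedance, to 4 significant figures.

ω = 2πf = 111200 rad/s
X_C = 1/(ωC) = 272.5 Ω
Parallel: admittances add. Y = 1/R + jωC
Y = (0.002740 + j0.003670) S
|Y| = 0.004580 S → |Z| = 1/|Y| = 218.3 Ω, ∠Z = −∠Y = -53.26°

218.3 Ω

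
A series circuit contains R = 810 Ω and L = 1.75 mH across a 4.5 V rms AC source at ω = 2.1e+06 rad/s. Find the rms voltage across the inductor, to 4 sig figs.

4.395 V

X_L = ωL = 3675 Ω
Z = 810.0 + j3675 Ω
|Z| = √(810.0² + 3675²) = 3763 Ω
I = V/|Z| = 1.196 mA
V_L = I·|Z_L| = 0.001196 × 3675 = 4.395 V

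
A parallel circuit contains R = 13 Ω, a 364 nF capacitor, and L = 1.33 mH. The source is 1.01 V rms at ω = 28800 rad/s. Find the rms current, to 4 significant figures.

X_L = ωL = 38.30 Ω
X_C = 1/(ωC) = 95.39 Ω
Parallel: admittances add. Y = 1/R + 1/(jωL) + jωC
Y = (0.07692 − j0.01562) S
|Y| = 0.07849 S → |Z| = 1/|Y| = 12.74 Ω, ∠Z = −∠Y = 11.48°
I = V/|Z| = 1.01/12.74 = 79.28 mA

79.28 mA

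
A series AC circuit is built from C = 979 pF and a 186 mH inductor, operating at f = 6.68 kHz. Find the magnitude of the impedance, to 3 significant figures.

16500 Ω

ω = 2πf = 41970 rad/s
X_L = ωL = 7810 Ω
X_C = 1/(ωC) = 24300 Ω
Net reactance X = X_L − X_C = -16500 Ω
Z = − j16500 Ω
|Z| = √(0² + 16500²) = 16500 Ω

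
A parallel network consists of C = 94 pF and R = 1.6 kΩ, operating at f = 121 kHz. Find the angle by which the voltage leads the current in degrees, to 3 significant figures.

-6.52°

ω = 2πf = 760300 rad/s
X_C = 1/(ωC) = 14000 Ω
Parallel: admittances add. Y = 1/R + jωC
Y = (0.000625 + j7.15e-05) S
|Y| = 0.000629 S → |Z| = 1/|Y| = 1590 Ω, ∠Z = −∠Y = -6.52°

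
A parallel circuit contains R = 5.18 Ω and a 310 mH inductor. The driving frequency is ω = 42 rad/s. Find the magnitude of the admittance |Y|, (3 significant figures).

208 mS

X_L = ωL = 13.0 Ω
Parallel: admittances add. Y = 1/R + 1/(jωL)
Y = (0.193 − j0.0768) S
|Y| = 0.208 S → |Z| = 1/|Y| = 4.81 Ω, ∠Z = −∠Y = 21.7°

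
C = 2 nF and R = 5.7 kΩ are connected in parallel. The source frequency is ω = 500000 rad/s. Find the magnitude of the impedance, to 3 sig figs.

985 Ω

X_C = 1/(ωC) = 1000 Ω
Parallel: admittances add. Y = 1/R + jωC
Y = (0.000175 + j0.00100) S
|Y| = 0.00102 S → |Z| = 1/|Y| = 985 Ω, ∠Z = −∠Y = -80.0°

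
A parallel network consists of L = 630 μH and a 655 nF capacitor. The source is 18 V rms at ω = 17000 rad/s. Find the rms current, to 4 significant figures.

X_L = ωL = 10.71 Ω
X_C = 1/(ωC) = 89.81 Ω
Parallel: admittances add. Y = 1/(jωL) + jωC
Y = (0 − j0.08224) S
|Y| = 0.08224 S → |Z| = 1/|Y| = 12.16 Ω, ∠Z = −∠Y = 90.00°
I = V/|Z| = 18/12.16 = 1.480 A

1.480 A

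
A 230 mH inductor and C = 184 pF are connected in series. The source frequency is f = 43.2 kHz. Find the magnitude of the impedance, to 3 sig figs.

42400 Ω

ω = 2πf = 271400 rad/s
X_L = ωL = 62400 Ω
X_C = 1/(ωC) = 20000 Ω
Net reactance X = X_L − X_C = 42400 Ω
Z = j42400 Ω
|Z| = √(0² + 42400²) = 42400 Ω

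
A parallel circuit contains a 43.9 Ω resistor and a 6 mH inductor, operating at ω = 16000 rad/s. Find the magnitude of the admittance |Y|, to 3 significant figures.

X_L = ωL = 96.0 Ω
Parallel: admittances add. Y = 1/R + 1/(jωL)
Y = (0.0228 − j0.0104) S
|Y| = 0.0250 S → |Z| = 1/|Y| = 39.9 Ω, ∠Z = −∠Y = 24.6°

25.0 mS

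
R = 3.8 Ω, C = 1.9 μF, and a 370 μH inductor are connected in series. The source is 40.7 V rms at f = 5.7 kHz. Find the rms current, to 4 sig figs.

10.01 A

ω = 2πf = 35810 rad/s
X_L = ωL = 13.25 Ω
X_C = 1/(ωC) = 14.70 Ω
Net reactance X = X_L − X_C = -1.445 Ω
Z = 3.800 − j1.445 Ω
|Z| = √(3.800² + 1.445²) = 4.065 Ω
I = V/|Z| = 40.7/4.065 = 10.01 A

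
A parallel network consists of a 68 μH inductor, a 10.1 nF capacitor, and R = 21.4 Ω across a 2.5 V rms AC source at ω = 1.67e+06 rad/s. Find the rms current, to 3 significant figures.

119 mA

X_L = ωL = 114 Ω
X_C = 1/(ωC) = 59.3 Ω
Parallel: admittances add. Y = 1/R + 1/(jωL) + jωC
Y = (0.0467 + j0.00806) S
|Y| = 0.0474 S → |Z| = 1/|Y| = 21.1 Ω, ∠Z = −∠Y = -9.79°
I = V/|Z| = 2.5/21.1 = 119 mA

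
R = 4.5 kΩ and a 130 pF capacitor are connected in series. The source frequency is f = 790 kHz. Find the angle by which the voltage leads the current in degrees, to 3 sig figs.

ω = 2πf = 4.964e+06 rad/s
X_C = 1/(ωC) = 1550 Ω
Z = 4500 − j1550 Ω
|Z| = √(4500² + 1550²) = 4760 Ω
∠Z = arctan(-1550/4500) = -19.0°

-19.0°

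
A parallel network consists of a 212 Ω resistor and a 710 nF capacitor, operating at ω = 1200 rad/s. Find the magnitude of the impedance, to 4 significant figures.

208.6 Ω

X_C = 1/(ωC) = 1174 Ω
Parallel: admittances add. Y = 1/R + jωC
Y = (0.004717 + j0.0008520) S
|Y| = 0.004793 S → |Z| = 1/|Y| = 208.6 Ω, ∠Z = −∠Y = -10.24°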